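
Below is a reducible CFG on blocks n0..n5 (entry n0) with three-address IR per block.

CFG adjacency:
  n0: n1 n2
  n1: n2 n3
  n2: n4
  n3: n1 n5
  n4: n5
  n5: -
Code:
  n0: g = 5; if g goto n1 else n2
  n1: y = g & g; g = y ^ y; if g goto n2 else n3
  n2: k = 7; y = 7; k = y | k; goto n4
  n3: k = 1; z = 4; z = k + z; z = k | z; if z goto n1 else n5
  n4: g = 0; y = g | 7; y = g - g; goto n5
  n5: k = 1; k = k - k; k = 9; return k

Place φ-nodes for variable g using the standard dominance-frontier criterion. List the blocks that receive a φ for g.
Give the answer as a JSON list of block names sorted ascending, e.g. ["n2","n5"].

idom tree: n1←n0 n2←n0 n3←n1 n4←n2 n5←n0
Join-block Dom:
  n1: preds {n0,n3}: {n0} ∩ {n0,n1,n3} = {n0}; idom=n0
  n2: preds {n0,n1}: {n0} ∩ {n0,n1} = {n0}; idom=n0
  n5: preds {n3,n4}: {n0,n1,n3} ∩ {n0,n2,n4} = {n0}; idom=n0

Frontier:
  join n1 pred n0: · stop@n0
  join n1 pred n3: n3→n1 stop@n0
  join n2 pred n0: · stop@n0
  join n2 pred n1: n1 stop@n0
  join n5 pred n3: n3→n1 stop@n0
  join n5 pred n4: n4→n2 stop@n0
  DF(n0)=∅
  DF(n1)={n1,n2,n5}
  DF(n2)={n5}
  DF(n3)={n1,n5}
  DF(n4)={n5}
  DF(n5)=∅

φ for g: defs {n0,n1,n4}
  DF⁺ = {n1,n2,n5}

Answer: ["n1", "n2", "n5"]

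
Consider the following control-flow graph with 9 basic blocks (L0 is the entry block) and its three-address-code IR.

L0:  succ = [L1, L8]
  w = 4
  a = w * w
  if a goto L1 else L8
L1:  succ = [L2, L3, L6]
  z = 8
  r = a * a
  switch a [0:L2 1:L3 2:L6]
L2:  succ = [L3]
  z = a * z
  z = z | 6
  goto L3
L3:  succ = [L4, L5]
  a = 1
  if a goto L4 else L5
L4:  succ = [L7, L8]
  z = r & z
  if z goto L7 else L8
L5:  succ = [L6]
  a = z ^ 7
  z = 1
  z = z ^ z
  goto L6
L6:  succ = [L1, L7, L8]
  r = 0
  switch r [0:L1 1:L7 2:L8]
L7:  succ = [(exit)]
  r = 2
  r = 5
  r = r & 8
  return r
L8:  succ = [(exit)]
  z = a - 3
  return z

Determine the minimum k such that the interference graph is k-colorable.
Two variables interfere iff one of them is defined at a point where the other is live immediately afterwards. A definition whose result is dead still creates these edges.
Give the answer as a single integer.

Answer: 3

Derivation:
Per-block:
  L0: def={a,w} ue=∅
  L1: def={r,z} ue={a}
  L2: def={z} ue={a,z}
  L3: def={a} ue=∅
  L4: def={z} ue={r,z}
  L5: def={a,z} ue={z}
  L6: def={r} ue=∅
  L7: def={r} ue=∅
  L8: def={z} ue={a}

Live sets:
  L0 li=∅ lo={a}
  L1 li={a} lo={a,r,z}
  L2 li={a,r,z} lo={r,z}
  L3 li={r,z} lo={a,r,z}
  L4 li={a,r,z} lo={a}
  L5 li={z} lo={a}
  L6 li={a} lo={a}
  L7 li=∅ lo=∅
  L8 li={a} lo=∅

Interfere edges:
  a: {r,z}
  r: {a,z}
  w: ∅
  z: {a,r}

Registers:
  clique {a,r,z} ⇒ need ≥ 3
  assign a→c0 r→c1 w→c0 z→c2 — no edge inside a register ⇒ χ ≤ 3
  χ = 3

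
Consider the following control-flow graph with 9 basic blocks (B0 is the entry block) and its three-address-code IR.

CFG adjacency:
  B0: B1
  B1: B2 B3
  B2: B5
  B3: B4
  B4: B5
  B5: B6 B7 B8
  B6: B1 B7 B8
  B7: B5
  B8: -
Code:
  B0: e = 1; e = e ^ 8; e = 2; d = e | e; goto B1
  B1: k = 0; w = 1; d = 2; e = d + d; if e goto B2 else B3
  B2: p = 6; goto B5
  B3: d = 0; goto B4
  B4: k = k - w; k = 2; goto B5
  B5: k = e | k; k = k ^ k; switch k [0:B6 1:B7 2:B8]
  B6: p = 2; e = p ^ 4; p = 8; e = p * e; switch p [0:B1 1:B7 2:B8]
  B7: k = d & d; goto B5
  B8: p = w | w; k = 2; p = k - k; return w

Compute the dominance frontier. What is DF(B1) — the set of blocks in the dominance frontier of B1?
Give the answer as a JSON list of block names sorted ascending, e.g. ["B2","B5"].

idom tree: B1←B0 B2←B1 B3←B1 B4←B3 B5←B1 B6←B5 B7←B5 B8←B5
Join-block Dom:
  B1: preds {B0,B6}: {B0} ∩ {B0,B1,B5,B6} = {B0}; idom=B0
  B5: preds {B2,B4,B7}: {B0,B1,B2} ∩ {B0,B1,B3,B4} ∩ {B0,B1,B5,B7} = {B0,B1}; idom=B1
  B7: preds {B5,B6}: {B0,B1,B5} ∩ {B0,B1,B5,B6} = {B0,B1,B5}; idom=B5
  B8: preds {B5,B6}: {B0,B1,B5} ∩ {B0,B1,B5,B6} = {B0,B1,B5}; idom=B5

Frontier:
  B1←B0: walk · to B0
  B1←B6: walk B6→B5→B1 to B0
  B5←B2: walk B2 to B1
  B5←B4: walk B4→B3 to B1
  B5←B7: walk B7→B5 to B1
  B7←B5: walk · to B5
  B7←B6: walk B6 to B5
  B8←B5: walk · to B5
  B8←B6: walk B6 to B5
  B0 → ∅
  B1 → {B1}
  B2 → {B5}
  B3 → {B5}
  B4 → {B5}
  B5 → {B1,B5}
  B6 → {B1,B7,B8}
  B7 → {B5}
  B8 → ∅

DF(B1) = ["B1"]

Answer: ["B1"]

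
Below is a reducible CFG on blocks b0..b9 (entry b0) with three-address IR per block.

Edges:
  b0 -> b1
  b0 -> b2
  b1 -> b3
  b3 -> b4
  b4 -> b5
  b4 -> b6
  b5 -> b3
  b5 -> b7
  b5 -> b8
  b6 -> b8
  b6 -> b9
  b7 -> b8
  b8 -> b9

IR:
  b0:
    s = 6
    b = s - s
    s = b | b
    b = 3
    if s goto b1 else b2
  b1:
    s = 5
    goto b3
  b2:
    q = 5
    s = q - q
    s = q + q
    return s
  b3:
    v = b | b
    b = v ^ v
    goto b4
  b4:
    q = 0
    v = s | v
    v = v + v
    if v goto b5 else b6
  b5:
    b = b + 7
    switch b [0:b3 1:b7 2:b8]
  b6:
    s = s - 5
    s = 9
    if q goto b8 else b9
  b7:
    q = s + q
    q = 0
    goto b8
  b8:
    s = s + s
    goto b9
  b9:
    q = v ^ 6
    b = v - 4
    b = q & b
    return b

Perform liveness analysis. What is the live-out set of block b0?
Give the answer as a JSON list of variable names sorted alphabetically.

def/use:
  b0: def={b,s} ue=∅
  b1: def={s} ue=∅
  b2: def={q,s} ue=∅
  b3: def={b,v} ue={b}
  b4: def={q,v} ue={s,v}
  b5: def={b} ue={b}
  b6: def={s} ue={q,s}
  b7: def={q} ue={q,s}
  b8: def={s} ue={s}
  b9: def={b,q} ue={v}

Backward fixpoint:
  b0 li=∅ lo={b}
  b1 li={b} lo={b,s}
  b2 li=∅ lo=∅
  b3 li={b,s} lo={b,s,v}
  b4 li={b,s,v} lo={b,q,s,v}
  b5 li={b,q,s,v} lo={b,q,s,v}
  b6 li={q,s,v} lo={s,v}
  b7 li={q,s,v} lo={s,v}
  b8 li={s,v} lo={v}
  b9 li={v} lo=∅

live-out(b0) = ["b"]

Answer: ["b"]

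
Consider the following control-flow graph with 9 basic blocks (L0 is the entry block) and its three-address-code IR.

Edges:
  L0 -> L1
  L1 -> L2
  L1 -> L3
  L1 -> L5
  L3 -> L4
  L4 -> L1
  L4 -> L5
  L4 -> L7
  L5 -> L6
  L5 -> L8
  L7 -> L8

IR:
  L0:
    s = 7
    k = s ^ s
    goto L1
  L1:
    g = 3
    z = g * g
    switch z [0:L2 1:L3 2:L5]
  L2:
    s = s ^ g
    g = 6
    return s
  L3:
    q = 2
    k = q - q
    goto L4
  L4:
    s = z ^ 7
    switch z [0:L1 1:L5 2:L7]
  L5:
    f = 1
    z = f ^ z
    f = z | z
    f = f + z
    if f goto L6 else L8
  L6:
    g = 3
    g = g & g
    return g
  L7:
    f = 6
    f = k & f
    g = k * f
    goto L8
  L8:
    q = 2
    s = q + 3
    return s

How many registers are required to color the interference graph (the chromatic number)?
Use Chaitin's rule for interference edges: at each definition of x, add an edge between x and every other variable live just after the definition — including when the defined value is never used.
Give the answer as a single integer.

Block summaries:
  L0: def={k,s} ue=∅
  L1: def={g,z} ue=∅
  L2: def={g,s} ue={g,s}
  L3: def={k,q} ue=∅
  L4: def={s} ue={z}
  L5: def={f,z} ue={z}
  L6: def={g} ue=∅
  L7: def={f,g} ue={k}
  L8: def={q,s} ue=∅

Live sets:
  live L0: ∅→{s}
  live L1: {s}→{g,s,z}
  live L2: {g,s}→∅
  live L3: {z}→{k,z}
  live L4: {k,z}→{k,s,z}
  live L5: {z}→∅
  live L6: ∅→∅
  live L7: {k}→∅
  live L8: ∅→∅

Interference:
  f↔{k,z}
  g↔{s,z}
  k↔{f,s,z}
  q↔{z}
  s↔{g,k,z}
  z↔{f,g,k,q,s}

Colouring:
  lower bound: {f,k,z} mutually conflict ⇒ χ ≥ 3
  3-colouring: c0={z}  c1={g,k,q}  c2={f,s}
  χ = 3

Answer: 3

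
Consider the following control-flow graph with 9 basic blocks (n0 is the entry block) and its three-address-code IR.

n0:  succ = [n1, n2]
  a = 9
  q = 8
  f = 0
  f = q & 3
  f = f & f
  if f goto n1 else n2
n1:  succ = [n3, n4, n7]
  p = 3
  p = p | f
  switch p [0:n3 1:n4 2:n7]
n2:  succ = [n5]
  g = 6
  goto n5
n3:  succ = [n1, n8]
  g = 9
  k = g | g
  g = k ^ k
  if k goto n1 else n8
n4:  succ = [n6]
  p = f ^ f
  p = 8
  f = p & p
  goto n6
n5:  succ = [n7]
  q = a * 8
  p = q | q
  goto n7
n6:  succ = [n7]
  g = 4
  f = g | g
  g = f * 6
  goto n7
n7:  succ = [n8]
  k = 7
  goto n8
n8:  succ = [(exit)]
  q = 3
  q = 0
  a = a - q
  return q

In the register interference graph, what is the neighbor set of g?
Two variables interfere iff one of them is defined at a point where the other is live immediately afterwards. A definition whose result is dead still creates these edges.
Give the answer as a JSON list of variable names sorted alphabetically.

Answer: ["a", "f", "k"]

Working:
def/use:
  n0: def={a,f,q} ue=∅
  n1: def={p} ue={f}
  n2: def={g} ue=∅
  n3: def={g,k} ue=∅
  n4: def={f,p} ue={f}
  n5: def={p,q} ue={a}
  n6: def={f,g} ue=∅
  n7: def={k} ue=∅
  n8: def={a,q} ue={a}

Liveness:
  live n0: ∅→{a,f}
  live n1: {a,f}→{a,f}
  live n2: {a}→{a}
  live n3: {a,f}→{a,f}
  live n4: {a,f}→{a}
  live n5: {a}→{a}
  live n6: {a}→{a}
  live n7: {a}→{a}
  live n8: {a}→∅

Interfere edges:
  a — {f,g,k,p,q}
  f — {a,g,k,p,q}
  g — {a,f,k}
  k — {a,f,g}
  p — {a,f}
  q — {a,f}

N(g) = ["a", "f", "k"]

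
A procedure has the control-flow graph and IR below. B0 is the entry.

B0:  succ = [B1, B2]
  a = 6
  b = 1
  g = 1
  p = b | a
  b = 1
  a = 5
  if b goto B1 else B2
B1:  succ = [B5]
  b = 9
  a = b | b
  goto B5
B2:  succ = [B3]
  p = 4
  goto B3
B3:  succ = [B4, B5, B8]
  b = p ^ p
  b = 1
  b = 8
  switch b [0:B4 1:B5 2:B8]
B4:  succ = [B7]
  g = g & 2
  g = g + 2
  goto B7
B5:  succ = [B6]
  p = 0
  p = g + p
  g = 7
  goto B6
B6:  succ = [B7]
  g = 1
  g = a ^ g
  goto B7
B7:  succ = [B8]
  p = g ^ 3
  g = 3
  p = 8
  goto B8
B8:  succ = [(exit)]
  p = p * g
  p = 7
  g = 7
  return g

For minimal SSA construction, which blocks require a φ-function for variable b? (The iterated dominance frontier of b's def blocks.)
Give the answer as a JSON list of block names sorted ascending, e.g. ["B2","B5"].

idom tree: B1←B0 B2←B0 B3←B2 B4←B3 B5←B0 B6←B5 B7←B0 B8←B0
Dom∩ at merges:
  B5: preds {B1,B3}: {B0,B1} ∩ {B0,B2,B3} = {B0}; idom=B0
  B7: preds {B4,B6}: {B0,B2,B3,B4} ∩ {B0,B5,B6} = {B0}; idom=B0
  B8: preds {B3,B7}: {B0,B2,B3} ∩ {B0,B7} = {B0}; idom=B0

DF derivation:
  B5←B1: walk B1 to B0
  B5←B3: walk B3→B2 to B0
  B7←B4: walk B4→B3→B2 to B0
  B7←B6: walk B6→B5 to B0
  B8←B3: walk B3→B2 to B0
  B8←B7: walk B7 to B0
  B0 → ∅
  B1 → {B5}
  B2 → {B5,B7,B8}
  B3 → {B5,B7,B8}
  B4 → {B7}
  B5 → {B7}
  B6 → {B7}
  B7 → {B8}
  B8 → ∅

φ for b: defs {B0,B1,B3}
  DF⁺ = {B5,B7,B8}

Answer: ["B5", "B7", "B8"]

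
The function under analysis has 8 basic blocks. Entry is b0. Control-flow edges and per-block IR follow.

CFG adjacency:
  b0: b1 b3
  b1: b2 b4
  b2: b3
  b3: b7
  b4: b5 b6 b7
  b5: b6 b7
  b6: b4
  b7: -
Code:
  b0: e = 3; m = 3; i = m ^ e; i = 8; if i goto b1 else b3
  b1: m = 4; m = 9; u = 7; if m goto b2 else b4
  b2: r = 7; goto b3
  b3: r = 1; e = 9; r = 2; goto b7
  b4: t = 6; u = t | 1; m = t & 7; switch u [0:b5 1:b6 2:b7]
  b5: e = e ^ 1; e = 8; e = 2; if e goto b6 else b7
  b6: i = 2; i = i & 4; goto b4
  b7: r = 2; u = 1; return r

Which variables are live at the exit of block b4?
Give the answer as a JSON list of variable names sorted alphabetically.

def/use:
  b0: def={e,i,m} ue=∅
  b1: def={m,u} ue=∅
  b2: def={r} ue=∅
  b3: def={e,r} ue=∅
  b4: def={m,t,u} ue=∅
  b5: def={e} ue={e}
  b6: def={i} ue=∅
  b7: def={r,u} ue=∅

Backward fixpoint:
  b0 li=∅ lo={e}
  b1 li={e} lo={e}
  b2 li=∅ lo=∅
  b3 li=∅ lo=∅
  b4 li={e} lo={e}
  b5 li={e} lo={e}
  b6 li={e} lo={e}
  b7 li=∅ lo=∅

live-out(b4) = ["e"]

Answer: ["e"]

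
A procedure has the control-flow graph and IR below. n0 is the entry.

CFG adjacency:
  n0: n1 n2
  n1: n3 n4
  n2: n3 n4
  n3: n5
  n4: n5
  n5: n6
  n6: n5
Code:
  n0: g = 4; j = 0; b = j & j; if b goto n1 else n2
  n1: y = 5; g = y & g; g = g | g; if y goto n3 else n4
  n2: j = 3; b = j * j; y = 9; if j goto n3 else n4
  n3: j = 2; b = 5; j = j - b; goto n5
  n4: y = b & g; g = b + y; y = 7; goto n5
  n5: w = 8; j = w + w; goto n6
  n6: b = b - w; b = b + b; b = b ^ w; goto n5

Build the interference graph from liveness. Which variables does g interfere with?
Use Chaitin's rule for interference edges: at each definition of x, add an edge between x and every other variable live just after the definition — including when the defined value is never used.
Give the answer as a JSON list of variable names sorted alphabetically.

Answer: ["b", "j", "y"]

Analysis:
Block summaries:
  n0: def={b,g,j} ue=∅
  n1: def={g,y} ue={g}
  n2: def={b,j,y} ue=∅
  n3: def={b,j} ue=∅
  n4: def={g,y} ue={b,g}
  n5: def={j,w} ue=∅
  n6: def={b} ue={b,w}

Live sets:
  n0: in=∅ out={b,g}
  n1: in={b,g} out={b,g}
  n2: in={g} out={b,g}
  n3: in=∅ out={b}
  n4: in={b,g} out={b}
  n5: in={b} out={b,w}
  n6: in={b,w} out={b}

Interfere edges:
  b: {g,j,w,y}
  g: {b,j,y}
  j: {b,g,w,y}
  w: {b,j}
  y: {b,g,j}

N(g) = ["b", "j", "y"]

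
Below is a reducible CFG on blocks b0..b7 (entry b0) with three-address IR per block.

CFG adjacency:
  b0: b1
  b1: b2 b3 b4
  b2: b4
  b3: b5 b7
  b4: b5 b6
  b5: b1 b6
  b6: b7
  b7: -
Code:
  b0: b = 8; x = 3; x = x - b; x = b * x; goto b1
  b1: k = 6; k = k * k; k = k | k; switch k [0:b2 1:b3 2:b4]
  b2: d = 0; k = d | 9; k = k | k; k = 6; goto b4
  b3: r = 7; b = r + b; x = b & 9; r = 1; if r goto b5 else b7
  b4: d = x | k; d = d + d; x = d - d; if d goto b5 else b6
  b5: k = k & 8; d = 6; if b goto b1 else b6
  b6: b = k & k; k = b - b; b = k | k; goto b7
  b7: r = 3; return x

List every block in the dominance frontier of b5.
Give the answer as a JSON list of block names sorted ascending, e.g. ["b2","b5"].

Answer: ["b1", "b6"]

Analysis:
idom tree: b1←b0 b2←b1 b3←b1 b4←b1 b5←b1 b6←b1 b7←b1
Join-block Dom:
  b1: preds {b0,b5}: {b0} ∩ {b0,b1,b5} = {b0}; idom=b0
  b4: preds {b1,b2}: {b0,b1} ∩ {b0,b1,b2} = {b0,b1}; idom=b1
  b5: preds {b3,b4}: {b0,b1,b3} ∩ {b0,b1,b4} = {b0,b1}; idom=b1
  b6: preds {b4,b5}: {b0,b1,b4} ∩ {b0,b1,b5} = {b0,b1}; idom=b1
  b7: preds {b3,b6}: {b0,b1,b3} ∩ {b0,b1,b6} = {b0,b1}; idom=b1

Frontier:
  join b1 pred b0: · stop@b0
  join b1 pred b5: b5→b1 stop@b0
  join b4 pred b1: · stop@b1
  join b4 pred b2: b2 stop@b1
  join b5 pred b3: b3 stop@b1
  join b5 pred b4: b4 stop@b1
  join b6 pred b4: b4 stop@b1
  join b6 pred b5: b5 stop@b1
  join b7 pred b3: b3 stop@b1
  join b7 pred b6: b6 stop@b1
  b0: DF=∅
  b1: DF={b1}
  b2: DF={b4}
  b3: DF={b5,b7}
  b4: DF={b5,b6}
  b5: DF={b1,b6}
  b6: DF={b7}
  b7: DF=∅

DF(b5) = ["b1", "b6"]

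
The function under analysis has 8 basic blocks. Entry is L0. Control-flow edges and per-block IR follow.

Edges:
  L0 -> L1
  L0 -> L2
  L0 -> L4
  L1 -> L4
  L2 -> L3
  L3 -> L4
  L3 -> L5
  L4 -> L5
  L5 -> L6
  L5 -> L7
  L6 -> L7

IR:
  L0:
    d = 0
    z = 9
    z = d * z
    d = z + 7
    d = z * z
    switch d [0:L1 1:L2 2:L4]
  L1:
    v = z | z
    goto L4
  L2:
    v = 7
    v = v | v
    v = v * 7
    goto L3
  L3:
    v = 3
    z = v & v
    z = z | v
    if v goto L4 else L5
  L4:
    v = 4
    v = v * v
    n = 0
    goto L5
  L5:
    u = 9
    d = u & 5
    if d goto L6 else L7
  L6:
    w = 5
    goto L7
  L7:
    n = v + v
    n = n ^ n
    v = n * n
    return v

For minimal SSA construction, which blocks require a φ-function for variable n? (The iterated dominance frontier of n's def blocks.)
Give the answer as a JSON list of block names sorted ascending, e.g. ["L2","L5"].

idom tree: L1←L0 L2←L0 L3←L2 L4←L0 L5←L0 L6←L5 L7←L5
Dom at joins:
  L4: preds {L0,L1,L3}: {L0} ∩ {L0,L1} ∩ {L0,L2,L3} = {L0}; idom=L0
  L5: preds {L3,L4}: {L0,L2,L3} ∩ {L0,L4} = {L0}; idom=L0
  L7: preds {L5,L6}: {L0,L5} ∩ {L0,L5,L6} = {L0,L5}; idom=L5

DF walk-up:
  L4←L0: walk · to L0
  L4←L1: walk L1 to L0
  L4←L3: walk L3→L2 to L0
  L5←L3: walk L3→L2 to L0
  L5←L4: walk L4 to L0
  L7←L5: walk · to L5
  L7←L6: walk L6 to L5
  L0 → ∅
  L1 → {L4}
  L2 → {L4,L5}
  L3 → {L4,L5}
  L4 → {L5}
  L5 → ∅
  L6 → {L7}
  L7 → ∅

φ for n: defs {L4,L7}
  DF⁺ = {L5}

Answer: ["L5"]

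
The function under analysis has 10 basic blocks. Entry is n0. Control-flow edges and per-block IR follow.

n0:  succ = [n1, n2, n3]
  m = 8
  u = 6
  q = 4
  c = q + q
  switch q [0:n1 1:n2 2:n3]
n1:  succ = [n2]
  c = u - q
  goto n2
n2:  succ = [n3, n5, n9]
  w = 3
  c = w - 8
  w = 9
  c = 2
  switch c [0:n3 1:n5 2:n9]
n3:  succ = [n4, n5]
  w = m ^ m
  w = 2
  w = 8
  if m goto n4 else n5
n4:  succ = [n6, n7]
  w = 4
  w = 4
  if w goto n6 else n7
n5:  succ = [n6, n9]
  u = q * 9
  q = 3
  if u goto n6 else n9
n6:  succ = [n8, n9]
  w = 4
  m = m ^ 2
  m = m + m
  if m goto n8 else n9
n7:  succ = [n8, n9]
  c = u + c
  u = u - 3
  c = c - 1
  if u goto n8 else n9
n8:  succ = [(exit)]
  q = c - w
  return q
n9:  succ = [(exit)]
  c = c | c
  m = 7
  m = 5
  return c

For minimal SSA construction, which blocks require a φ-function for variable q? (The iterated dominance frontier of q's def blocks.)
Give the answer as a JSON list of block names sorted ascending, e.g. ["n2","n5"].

idom tree: n1←n0 n2←n0 n3←n0 n4←n3 n5←n0 n6←n0 n7←n4 n8←n0 n9←n0
Join-block Dom:
  n2: preds {n0,n1}: {n0} ∩ {n0,n1} = {n0}; idom=n0
  n3: preds {n0,n2}: {n0} ∩ {n0,n2} = {n0}; idom=n0
  n5: preds {n2,n3}: {n0,n2} ∩ {n0,n3} = {n0}; idom=n0
  n6: preds {n4,n5}: {n0,n3,n4} ∩ {n0,n5} = {n0}; idom=n0
  n8: preds {n6,n7}: {n0,n6} ∩ {n0,n3,n4,n7} = {n0}; idom=n0
  n9: preds {n2,n5,n6,n7}: {n0,n2} ∩ {n0,n5} ∩ {n0,n6} ∩ {n0,n3,n4,n7} = {n0}; idom=n0

DF walk-up:
  join n2 pred n0: · stop@n0
  join n2 pred n1: n1 stop@n0
  join n3 pred n0: · stop@n0
  join n3 pred n2: n2 stop@n0
  join n5 pred n2: n2 stop@n0
  join n5 pred n3: n3 stop@n0
  join n6 pred n4: n4→n3 stop@n0
  join n6 pred n5: n5 stop@n0
  join n8 pred n6: n6 stop@n0
  join n8 pred n7: n7→n4→n3 stop@n0
  join n9 pred n2: n2 stop@n0
  join n9 pred n5: n5 stop@n0
  join n9 pred n6: n6 stop@n0
  join n9 pred n7: n7→n4→n3 stop@n0
  n0 → ∅
  n1 → {n2}
  n2 → {n3,n5,n9}
  n3 → {n5,n6,n8,n9}
  n4 → {n6,n8,n9}
  n5 → {n6,n9}
  n6 → {n8,n9}
  n7 → {n8,n9}
  n8 → ∅
  n9 → ∅

φ for q: defs {n0,n5,n8}
  DF⁺ = {n6,n8,n9}

Answer: ["n6", "n8", "n9"]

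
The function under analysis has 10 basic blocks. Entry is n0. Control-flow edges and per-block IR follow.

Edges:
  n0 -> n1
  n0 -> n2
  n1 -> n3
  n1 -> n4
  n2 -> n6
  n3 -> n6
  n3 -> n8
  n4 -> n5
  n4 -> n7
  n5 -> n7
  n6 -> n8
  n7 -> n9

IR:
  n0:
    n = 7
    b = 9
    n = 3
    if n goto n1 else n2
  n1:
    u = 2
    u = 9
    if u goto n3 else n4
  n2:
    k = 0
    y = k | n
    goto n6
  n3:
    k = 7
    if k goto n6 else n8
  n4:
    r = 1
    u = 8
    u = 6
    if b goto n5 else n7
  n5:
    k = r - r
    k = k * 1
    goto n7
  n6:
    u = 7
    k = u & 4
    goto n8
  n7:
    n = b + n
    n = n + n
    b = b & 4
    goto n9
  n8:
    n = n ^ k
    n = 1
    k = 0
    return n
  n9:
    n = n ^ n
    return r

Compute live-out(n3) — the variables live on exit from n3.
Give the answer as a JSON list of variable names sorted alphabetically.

Answer: ["k", "n"]

Derivation:
Block summaries:
  n0: def={b,n} ue=∅
  n1: def={u} ue=∅
  n2: def={k,y} ue={n}
  n3: def={k} ue=∅
  n4: def={r,u} ue={b}
  n5: def={k} ue={r}
  n6: def={k,u} ue=∅
  n7: def={b,n} ue={b,n}
  n8: def={k,n} ue={k,n}
  n9: def={n} ue={n,r}

Live sets:
  n0 li=∅ lo={b,n}
  n1 li={b,n} lo={b,n}
  n2 li={n} lo={n}
  n3 li={n} lo={k,n}
  n4 li={b,n} lo={b,n,r}
  n5 li={b,n,r} lo={b,n,r}
  n6 li={n} lo={k,n}
  n7 li={b,n,r} lo={n,r}
  n8 li={k,n} lo=∅
  n9 li={n,r} lo=∅

live-out(n3) = ["k", "n"]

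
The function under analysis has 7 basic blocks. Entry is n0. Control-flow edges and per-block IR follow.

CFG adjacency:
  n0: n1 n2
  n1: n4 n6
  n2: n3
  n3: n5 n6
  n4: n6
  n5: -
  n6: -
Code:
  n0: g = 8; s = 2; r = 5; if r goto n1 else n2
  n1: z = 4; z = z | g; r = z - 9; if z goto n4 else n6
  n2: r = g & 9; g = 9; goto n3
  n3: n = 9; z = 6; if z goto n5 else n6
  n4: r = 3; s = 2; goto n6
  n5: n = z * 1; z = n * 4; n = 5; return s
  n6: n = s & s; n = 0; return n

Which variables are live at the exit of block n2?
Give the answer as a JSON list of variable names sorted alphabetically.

Answer: ["s"]

Working:
def/use:
  n0: def={g,r,s} ue=∅
  n1: def={r,z} ue={g}
  n2: def={g,r} ue={g}
  n3: def={n,z} ue=∅
  n4: def={r,s} ue=∅
  n5: def={n,z} ue={s,z}
  n6: def={n} ue={s}

Live sets:
  live n0: ∅→{g,s}
  live n1: {g,s}→{s}
  live n2: {g,s}→{s}
  live n3: {s}→{s,z}
  live n4: ∅→{s}
  live n5: {s,z}→∅
  live n6: {s}→∅

live-out(n2) = ["s"]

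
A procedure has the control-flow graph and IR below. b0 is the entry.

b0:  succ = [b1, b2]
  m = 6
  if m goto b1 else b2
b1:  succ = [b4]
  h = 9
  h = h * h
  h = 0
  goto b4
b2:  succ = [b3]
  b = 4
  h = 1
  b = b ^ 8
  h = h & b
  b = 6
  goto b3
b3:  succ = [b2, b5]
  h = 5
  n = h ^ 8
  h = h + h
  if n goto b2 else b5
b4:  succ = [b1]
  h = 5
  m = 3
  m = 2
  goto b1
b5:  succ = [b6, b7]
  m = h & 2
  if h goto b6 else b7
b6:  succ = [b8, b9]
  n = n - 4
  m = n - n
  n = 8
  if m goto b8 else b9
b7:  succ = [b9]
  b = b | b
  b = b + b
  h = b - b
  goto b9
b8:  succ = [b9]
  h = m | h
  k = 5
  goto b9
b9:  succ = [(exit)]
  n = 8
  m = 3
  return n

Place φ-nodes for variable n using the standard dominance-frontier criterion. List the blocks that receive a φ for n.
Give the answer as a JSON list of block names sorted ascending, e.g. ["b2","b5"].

idom tree: b1←b0 b2←b0 b3←b2 b4←b1 b5←b3 b6←b5 b7←b5 b8←b6 b9←b5
Dom at joins:
  b1: preds {b0,b4}: {b0} ∩ {b0,b1,b4} = {b0}; idom=b0
  b2: preds {b0,b3}: {b0} ∩ {b0,b2,b3} = {b0}; idom=b0
  b9: preds {b6,b7,b8}: {b0,b2,b3,b5,b6} ∩ {b0,b2,b3,b5,b7} ∩ {b0,b2,b3,b5,b6,b8} = {b0,b2,b3,b5}; idom=b5

DF walk-up:
  b1←b0: walk · to b0
  b1←b4: walk b4→b1 to b0
  b2←b0: walk · to b0
  b2←b3: walk b3→b2 to b0
  b9←b6: walk b6 to b5
  b9←b7: walk b7 to b5
  b9←b8: walk b8→b6 to b5
  b0: DF=∅
  b1: DF={b1}
  b2: DF={b2}
  b3: DF={b2}
  b4: DF={b1}
  b5: DF=∅
  b6: DF={b9}
  b7: DF={b9}
  b8: DF={b9}
  b9: DF=∅

φ for n: defs {b3,b6,b9}
  DF⁺ = {b2,b9}

Answer: ["b2", "b9"]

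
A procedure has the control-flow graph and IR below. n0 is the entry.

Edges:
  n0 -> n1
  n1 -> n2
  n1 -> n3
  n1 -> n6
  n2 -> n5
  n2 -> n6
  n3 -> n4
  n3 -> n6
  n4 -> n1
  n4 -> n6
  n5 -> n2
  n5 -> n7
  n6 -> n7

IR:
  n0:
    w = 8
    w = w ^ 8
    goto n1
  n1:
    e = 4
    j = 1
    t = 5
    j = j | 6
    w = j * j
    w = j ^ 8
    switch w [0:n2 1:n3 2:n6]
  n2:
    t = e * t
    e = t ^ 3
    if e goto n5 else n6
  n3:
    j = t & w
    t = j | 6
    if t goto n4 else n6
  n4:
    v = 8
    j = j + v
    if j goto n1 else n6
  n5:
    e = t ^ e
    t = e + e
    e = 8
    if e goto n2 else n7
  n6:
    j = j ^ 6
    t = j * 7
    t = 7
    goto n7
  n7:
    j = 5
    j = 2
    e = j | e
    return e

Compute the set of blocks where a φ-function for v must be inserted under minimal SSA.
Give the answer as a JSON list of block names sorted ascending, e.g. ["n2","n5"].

idom tree: n1←n0 n2←n1 n3←n1 n4←n3 n5←n2 n6←n1 n7←n1
Dom at joins:
  n1: preds {n0,n4}: {n0} ∩ {n0,n1,n3,n4} = {n0}; idom=n0
  n2: preds {n1,n5}: {n0,n1} ∩ {n0,n1,n2,n5} = {n0,n1}; idom=n1
  n6: preds {n1,n2,n3,n4}: {n0,n1} ∩ {n0,n1,n2} ∩ {n0,n1,n3} ∩ {n0,n1,n3,n4} = {n0,n1}; idom=n1
  n7: preds {n5,n6}: {n0,n1,n2,n5} ∩ {n0,n1,n6} = {n0,n1}; idom=n1

DF walk-up:
  join n1 pred n0: · stop@n0
  join n1 pred n4: n4→n3→n1 stop@n0
  join n2 pred n1: · stop@n1
  join n2 pred n5: n5→n2 stop@n1
  join n6 pred n1: · stop@n1
  join n6 pred n2: n2 stop@n1
  join n6 pred n3: n3 stop@n1
  join n6 pred n4: n4→n3 stop@n1
  join n7 pred n5: n5→n2 stop@n1
  join n7 pred n6: n6 stop@n1
  DF(n0)=∅
  DF(n1)={n1}
  DF(n2)={n2,n6,n7}
  DF(n3)={n1,n6}
  DF(n4)={n1,n6}
  DF(n5)={n2,n7}
  DF(n6)={n7}
  DF(n7)=∅

φ for v: defs {n4}
  DF⁺ = {n1,n6,n7}

Answer: ["n1", "n6", "n7"]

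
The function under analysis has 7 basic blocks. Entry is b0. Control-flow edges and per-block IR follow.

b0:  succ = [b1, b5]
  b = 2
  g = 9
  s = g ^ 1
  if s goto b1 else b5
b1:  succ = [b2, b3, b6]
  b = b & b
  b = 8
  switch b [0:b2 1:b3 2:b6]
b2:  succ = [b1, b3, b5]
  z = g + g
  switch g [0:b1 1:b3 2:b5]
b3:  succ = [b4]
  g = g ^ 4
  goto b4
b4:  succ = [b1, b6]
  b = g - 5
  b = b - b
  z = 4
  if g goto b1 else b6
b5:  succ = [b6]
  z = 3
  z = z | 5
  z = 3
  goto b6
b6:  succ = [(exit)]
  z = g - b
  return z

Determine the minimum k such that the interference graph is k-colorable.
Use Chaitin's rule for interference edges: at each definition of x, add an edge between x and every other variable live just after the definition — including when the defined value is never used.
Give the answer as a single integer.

def/use:
  b0: {b,g,s} / ∅
  b1: {b} / {b}
  b2: {z} / {g}
  b3: {g} / {g}
  b4: {b,z} / {g}
  b5: {z} / ∅
  b6: {z} / {b,g}

Liveness:
  live b0: ∅→{b,g}
  live b1: {b,g}→{b,g}
  live b2: {b,g}→{b,g}
  live b3: {g}→{g}
  live b4: {g}→{b,g}
  live b5: {b,g}→{b,g}
  live b6: {b,g}→∅

Interference:
  b — {g,s,z}
  g — {b,s,z}
  s — {b,g}
  z — {b,g}

Registers:
  lower bound: {b,g,s} mutually conflict ⇒ χ ≥ 3
  3-colouring: r0={b}  r1={g}  r2={s,z}
  χ = 3

Answer: 3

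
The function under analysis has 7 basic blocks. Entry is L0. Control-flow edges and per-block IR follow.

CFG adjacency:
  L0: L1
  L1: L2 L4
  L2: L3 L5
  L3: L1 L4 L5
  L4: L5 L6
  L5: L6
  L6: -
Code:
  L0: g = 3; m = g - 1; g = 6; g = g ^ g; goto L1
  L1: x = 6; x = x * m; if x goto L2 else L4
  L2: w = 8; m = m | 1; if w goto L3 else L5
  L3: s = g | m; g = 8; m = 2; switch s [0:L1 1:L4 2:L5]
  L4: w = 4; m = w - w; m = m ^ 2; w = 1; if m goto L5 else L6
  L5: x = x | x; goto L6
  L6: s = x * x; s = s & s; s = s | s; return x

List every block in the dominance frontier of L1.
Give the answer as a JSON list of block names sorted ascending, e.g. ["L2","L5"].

Answer: ["L1"]

Working:
idom tree: L1←L0 L2←L1 L3←L2 L4←L1 L5←L1 L6←L1
Dom∩ at merges:
  L1: preds {L0,L3}: {L0} ∩ {L0,L1,L2,L3} = {L0}; idom=L0
  L4: preds {L1,L3}: {L0,L1} ∩ {L0,L1,L2,L3} = {L0,L1}; idom=L1
  L5: preds {L2,L3,L4}: {L0,L1,L2} ∩ {L0,L1,L2,L3} ∩ {L0,L1,L4} = {L0,L1}; idom=L1
  L6: preds {L4,L5}: {L0,L1,L4} ∩ {L0,L1,L5} = {L0,L1}; idom=L1

Frontier:
  join L1 pred L0: · stop@L0
  join L1 pred L3: L3→L2→L1 stop@L0
  join L4 pred L1: · stop@L1
  join L4 pred L3: L3→L2 stop@L1
  join L5 pred L2: L2 stop@L1
  join L5 pred L3: L3→L2 stop@L1
  join L5 pred L4: L4 stop@L1
  join L6 pred L4: L4 stop@L1
  join L6 pred L5: L5 stop@L1
  L0 → ∅
  L1 → {L1}
  L2 → {L1,L4,L5}
  L3 → {L1,L4,L5}
  L4 → {L5,L6}
  L5 → {L6}
  L6 → ∅

DF(L1) = ["L1"]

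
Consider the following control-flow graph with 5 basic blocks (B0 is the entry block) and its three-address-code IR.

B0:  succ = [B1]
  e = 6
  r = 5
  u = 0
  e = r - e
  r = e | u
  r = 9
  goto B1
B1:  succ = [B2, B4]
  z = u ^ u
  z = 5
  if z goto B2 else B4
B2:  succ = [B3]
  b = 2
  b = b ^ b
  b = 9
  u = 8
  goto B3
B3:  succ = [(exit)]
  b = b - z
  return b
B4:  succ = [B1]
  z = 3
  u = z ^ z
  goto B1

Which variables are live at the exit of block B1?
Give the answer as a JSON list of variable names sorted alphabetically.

Per-block:
  B0: def={e,r,u} ue=∅
  B1: def={z} ue={u}
  B2: def={b,u} ue=∅
  B3: def={b} ue={b,z}
  B4: def={u,z} ue=∅

Backward fixpoint:
  B0 li=∅ lo={u}
  B1 li={u} lo={z}
  B2 li={z} lo={b,z}
  B3 li={b,z} lo=∅
  B4 li=∅ lo={u}

live-out(B1) = ["z"]

Answer: ["z"]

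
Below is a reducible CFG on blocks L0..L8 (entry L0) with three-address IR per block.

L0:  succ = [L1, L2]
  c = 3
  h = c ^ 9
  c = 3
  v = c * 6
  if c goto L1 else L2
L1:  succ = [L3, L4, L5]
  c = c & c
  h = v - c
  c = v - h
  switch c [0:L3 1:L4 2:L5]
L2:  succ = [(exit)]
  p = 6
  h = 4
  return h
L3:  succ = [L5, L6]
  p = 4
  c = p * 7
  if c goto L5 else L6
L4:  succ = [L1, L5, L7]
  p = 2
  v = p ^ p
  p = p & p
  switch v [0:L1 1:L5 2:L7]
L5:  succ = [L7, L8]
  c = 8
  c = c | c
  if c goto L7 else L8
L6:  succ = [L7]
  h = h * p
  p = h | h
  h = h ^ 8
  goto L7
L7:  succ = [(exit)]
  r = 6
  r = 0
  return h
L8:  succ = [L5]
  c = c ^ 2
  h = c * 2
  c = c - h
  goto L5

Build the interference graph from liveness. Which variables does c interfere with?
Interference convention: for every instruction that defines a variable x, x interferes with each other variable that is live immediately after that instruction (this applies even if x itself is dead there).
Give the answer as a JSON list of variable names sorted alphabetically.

Answer: ["h", "p", "v"]

Derivation:
Per-block:
  L0: def={c,h,v} ue=∅
  L1: def={c,h} ue={c,v}
  L2: def={h,p} ue=∅
  L3: def={c,p} ue=∅
  L4: def={p,v} ue=∅
  L5: def={c} ue=∅
  L6: def={h,p} ue={h,p}
  L7: def={r} ue={h}
  L8: def={c,h} ue={c}

Live sets:
  L0: in=∅ out={c,v}
  L1: in={c,v} out={c,h}
  L2: in=∅ out=∅
  L3: in={h} out={h,p}
  L4: in={c,h} out={c,h,v}
  L5: in={h} out={c,h}
  L6: in={h,p} out={h}
  L7: in={h} out=∅
  L8: in={c} out={h}

Conflict graph:
  c — {h,p,v}
  h — {c,p,r,v}
  p — {c,h,v}
  r — {h}
  v — {c,h,p}

N(c) = ["h", "p", "v"]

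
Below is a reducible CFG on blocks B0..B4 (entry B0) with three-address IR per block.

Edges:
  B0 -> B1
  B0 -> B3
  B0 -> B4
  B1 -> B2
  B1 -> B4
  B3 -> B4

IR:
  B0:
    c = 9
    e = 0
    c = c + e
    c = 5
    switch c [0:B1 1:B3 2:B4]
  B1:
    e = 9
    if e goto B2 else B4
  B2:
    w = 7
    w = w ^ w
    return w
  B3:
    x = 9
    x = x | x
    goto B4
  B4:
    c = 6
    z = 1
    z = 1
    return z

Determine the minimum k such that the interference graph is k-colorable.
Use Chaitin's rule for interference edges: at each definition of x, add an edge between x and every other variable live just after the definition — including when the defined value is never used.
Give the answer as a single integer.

Per-block:
  B0 def {c,e} use ∅
  B1 def {e} use ∅
  B2 def {w} use ∅
  B3 def {x} use ∅
  B4 def {c,z} use ∅

Backward fixpoint:
  live B0: ∅→∅
  live B1: ∅→∅
  live B2: ∅→∅
  live B3: ∅→∅
  live B4: ∅→∅

Interference:
  c↔{e}
  e↔{c}
  w↔∅
  x↔∅
  z↔∅

Chromatic number:
  {c,e} pairwise interfere (2-clique) ⇒ χ ≥ 2
  assign c→R0 e→R1 w→R0 x→R0 z→R0 — no edge inside a register ⇒ χ ≤ 2
  χ = 2

Answer: 2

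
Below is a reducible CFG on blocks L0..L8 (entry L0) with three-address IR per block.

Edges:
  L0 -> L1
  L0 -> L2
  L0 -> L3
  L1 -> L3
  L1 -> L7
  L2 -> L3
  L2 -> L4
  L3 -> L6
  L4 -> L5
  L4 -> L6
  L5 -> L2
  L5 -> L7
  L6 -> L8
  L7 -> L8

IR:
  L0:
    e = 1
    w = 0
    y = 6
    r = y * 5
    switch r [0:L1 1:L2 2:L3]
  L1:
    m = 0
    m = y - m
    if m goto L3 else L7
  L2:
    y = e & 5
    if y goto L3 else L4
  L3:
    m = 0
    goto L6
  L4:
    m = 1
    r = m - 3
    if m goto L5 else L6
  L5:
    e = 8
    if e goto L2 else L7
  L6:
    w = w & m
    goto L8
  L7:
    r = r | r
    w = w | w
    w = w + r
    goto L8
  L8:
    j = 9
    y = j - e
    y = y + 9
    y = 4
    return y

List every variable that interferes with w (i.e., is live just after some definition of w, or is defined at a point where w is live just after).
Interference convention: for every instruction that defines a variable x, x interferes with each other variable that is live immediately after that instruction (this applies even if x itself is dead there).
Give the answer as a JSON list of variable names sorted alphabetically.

def/use:
  L0 def {e,r,w,y} use ∅
  L1 def {m} use {y}
  L2 def {y} use {e}
  L3 def {m} use ∅
  L4 def {m,r} use ∅
  L5 def {e} use ∅
  L6 def {w} use {m,w}
  L7 def {r,w} use {r,w}
  L8 def {j,y} use {e}

Liveness:
  L0 li=∅ lo={e,r,w,y}
  L1 li={e,r,w,y} lo={e,r,w}
  L2 li={e,w} lo={e,w}
  L3 li={e,w} lo={e,m,w}
  L4 li={e,w} lo={e,m,r,w}
  L5 li={r,w} lo={e,r,w}
  L6 li={e,m,w} lo={e}
  L7 li={e,r,w} lo={e}
  L8 li={e} lo=∅

Interference:
  e: {j,m,r,w,y}
  j: {e}
  m: {e,r,w,y}
  r: {e,m,w,y}
  w: {e,m,r,y}
  y: {e,m,r,w}

N(w) = ["e", "m", "r", "y"]

Answer: ["e", "m", "r", "y"]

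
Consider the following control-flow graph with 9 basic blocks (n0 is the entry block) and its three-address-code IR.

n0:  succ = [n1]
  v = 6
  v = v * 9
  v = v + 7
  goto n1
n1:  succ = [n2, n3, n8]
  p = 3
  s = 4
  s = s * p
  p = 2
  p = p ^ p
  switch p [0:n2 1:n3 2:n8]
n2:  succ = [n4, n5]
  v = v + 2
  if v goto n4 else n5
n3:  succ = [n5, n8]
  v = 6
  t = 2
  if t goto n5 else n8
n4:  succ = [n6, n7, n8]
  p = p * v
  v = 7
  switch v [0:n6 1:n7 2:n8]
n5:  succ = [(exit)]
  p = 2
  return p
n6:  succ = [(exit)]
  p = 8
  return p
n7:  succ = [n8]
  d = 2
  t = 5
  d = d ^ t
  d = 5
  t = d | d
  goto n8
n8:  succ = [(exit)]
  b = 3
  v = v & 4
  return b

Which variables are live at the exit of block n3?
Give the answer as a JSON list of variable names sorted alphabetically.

def/use:
  n0: {v} / ∅
  n1: {p,s} / ∅
  n2: {v} / {v}
  n3: {t,v} / ∅
  n4: {p,v} / {p,v}
  n5: {p} / ∅
  n6: {p} / ∅
  n7: {d,t} / ∅
  n8: {b,v} / {v}

Backward fixpoint:
  live n0: ∅→{v}
  live n1: {v}→{p,v}
  live n2: {p,v}→{p,v}
  live n3: ∅→{v}
  live n4: {p,v}→{v}
  live n5: ∅→∅
  live n6: ∅→∅
  live n7: {v}→{v}
  live n8: {v}→∅

live-out(n3) = ["v"]

Answer: ["v"]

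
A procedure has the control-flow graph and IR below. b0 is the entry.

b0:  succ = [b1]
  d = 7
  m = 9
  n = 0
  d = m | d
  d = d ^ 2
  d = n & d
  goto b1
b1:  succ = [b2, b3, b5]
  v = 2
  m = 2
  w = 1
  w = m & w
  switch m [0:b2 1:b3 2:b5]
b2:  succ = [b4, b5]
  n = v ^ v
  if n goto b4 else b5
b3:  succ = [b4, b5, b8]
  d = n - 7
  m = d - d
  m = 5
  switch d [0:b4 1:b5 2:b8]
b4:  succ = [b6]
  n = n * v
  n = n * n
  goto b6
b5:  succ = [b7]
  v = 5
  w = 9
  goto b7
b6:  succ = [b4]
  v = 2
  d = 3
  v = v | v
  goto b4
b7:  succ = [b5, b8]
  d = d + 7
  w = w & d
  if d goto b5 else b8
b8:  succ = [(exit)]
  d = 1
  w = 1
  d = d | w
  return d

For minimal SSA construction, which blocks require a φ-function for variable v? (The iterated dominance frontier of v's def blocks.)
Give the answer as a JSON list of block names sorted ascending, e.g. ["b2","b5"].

idom tree: b1←b0 b2←b1 b3←b1 b4←b1 b5←b1 b6←b4 b7←b5 b8←b1
Join-block Dom:
  b4: preds {b2,b3,b6}: {b0,b1,b2} ∩ {b0,b1,b3} ∩ {b0,b1,b4,b6} = {b0,b1}; idom=b1
  b5: preds {b1,b2,b3,b7}: {b0,b1} ∩ {b0,b1,b2} ∩ {b0,b1,b3} ∩ {b0,b1,b5,b7} = {b0,b1}; idom=b1
  b8: preds {b3,b7}: {b0,b1,b3} ∩ {b0,b1,b5,b7} = {b0,b1}; idom=b1

DF walk-up:
  join b4 pred b2: b2 stop@b1
  join b4 pred b3: b3 stop@b1
  join b4 pred b6: b6→b4 stop@b1
  join b5 pred b1: · stop@b1
  join b5 pred b2: b2 stop@b1
  join b5 pred b3: b3 stop@b1
  join b5 pred b7: b7→b5 stop@b1
  join b8 pred b3: b3 stop@b1
  join b8 pred b7: b7→b5 stop@b1
  DF(b0)=∅
  DF(b1)=∅
  DF(b2)={b4,b5}
  DF(b3)={b4,b5,b8}
  DF(b4)={b4}
  DF(b5)={b5,b8}
  DF(b6)={b4}
  DF(b7)={b5,b8}
  DF(b8)=∅

φ for v: defs {b1,b5,b6}
  DF⁺ = {b4,b5,b8}

Answer: ["b4", "b5", "b8"]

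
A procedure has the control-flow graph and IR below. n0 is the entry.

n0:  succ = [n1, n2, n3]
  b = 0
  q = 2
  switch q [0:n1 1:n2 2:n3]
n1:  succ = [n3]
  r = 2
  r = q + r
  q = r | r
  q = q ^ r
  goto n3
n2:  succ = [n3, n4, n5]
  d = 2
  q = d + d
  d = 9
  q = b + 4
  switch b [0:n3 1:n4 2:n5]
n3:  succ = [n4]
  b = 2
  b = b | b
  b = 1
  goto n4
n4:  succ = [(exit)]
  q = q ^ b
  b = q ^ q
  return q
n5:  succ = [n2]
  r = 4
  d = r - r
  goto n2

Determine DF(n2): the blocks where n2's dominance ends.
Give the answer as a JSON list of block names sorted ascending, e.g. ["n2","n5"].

idom tree: n1←n0 n2←n0 n3←n0 n4←n0 n5←n2
Dom at joins:
  n2: preds {n0,n5}: {n0} ∩ {n0,n2,n5} = {n0}; idom=n0
  n3: preds {n0,n1,n2}: {n0} ∩ {n0,n1} ∩ {n0,n2} = {n0}; idom=n0
  n4: preds {n2,n3}: {n0,n2} ∩ {n0,n3} = {n0}; idom=n0

Frontier:
  n2←n0: walk · to n0
  n2←n5: walk n5→n2 to n0
  n3←n0: walk · to n0
  n3←n1: walk n1 to n0
  n3←n2: walk n2 to n0
  n4←n2: walk n2 to n0
  n4←n3: walk n3 to n0
  n0 → ∅
  n1 → {n3}
  n2 → {n2,n3,n4}
  n3 → {n4}
  n4 → ∅
  n5 → {n2}

DF(n2) = ["n2", "n3", "n4"]

Answer: ["n2", "n3", "n4"]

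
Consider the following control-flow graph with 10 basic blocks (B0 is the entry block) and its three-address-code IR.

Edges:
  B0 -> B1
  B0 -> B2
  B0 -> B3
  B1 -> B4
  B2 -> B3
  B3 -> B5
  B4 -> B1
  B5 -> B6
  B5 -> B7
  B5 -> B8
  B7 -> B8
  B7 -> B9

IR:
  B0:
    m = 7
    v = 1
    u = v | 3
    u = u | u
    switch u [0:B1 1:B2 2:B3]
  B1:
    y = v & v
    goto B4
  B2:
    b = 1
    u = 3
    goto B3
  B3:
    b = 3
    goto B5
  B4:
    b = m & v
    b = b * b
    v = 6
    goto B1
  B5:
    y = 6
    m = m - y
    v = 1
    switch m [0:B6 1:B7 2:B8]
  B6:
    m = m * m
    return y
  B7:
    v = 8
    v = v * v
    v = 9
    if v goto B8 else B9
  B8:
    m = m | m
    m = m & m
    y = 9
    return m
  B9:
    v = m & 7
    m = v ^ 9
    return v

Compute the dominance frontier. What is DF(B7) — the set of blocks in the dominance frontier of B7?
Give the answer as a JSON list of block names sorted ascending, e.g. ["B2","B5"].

idom tree: B1←B0 B2←B0 B3←B0 B4←B1 B5←B3 B6←B5 B7←B5 B8←B5 B9←B7
Join-block Dom:
  B1: preds {B0,B4}: {B0} ∩ {B0,B1,B4} = {B0}; idom=B0
  B3: preds {B0,B2}: {B0} ∩ {B0,B2} = {B0}; idom=B0
  B8: preds {B5,B7}: {B0,B3,B5} ∩ {B0,B3,B5,B7} = {B0,B3,B5}; idom=B5

Frontier:
  join B1 pred B0: · stop@B0
  join B1 pred B4: B4→B1 stop@B0
  join B3 pred B0: · stop@B0
  join B3 pred B2: B2 stop@B0
  join B8 pred B5: · stop@B5
  join B8 pred B7: B7 stop@B5
  B0: DF=∅
  B1: DF={B1}
  B2: DF={B3}
  B3: DF=∅
  B4: DF={B1}
  B5: DF=∅
  B6: DF=∅
  B7: DF={B8}
  B8: DF=∅
  B9: DF=∅

DF(B7) = ["B8"]

Answer: ["B8"]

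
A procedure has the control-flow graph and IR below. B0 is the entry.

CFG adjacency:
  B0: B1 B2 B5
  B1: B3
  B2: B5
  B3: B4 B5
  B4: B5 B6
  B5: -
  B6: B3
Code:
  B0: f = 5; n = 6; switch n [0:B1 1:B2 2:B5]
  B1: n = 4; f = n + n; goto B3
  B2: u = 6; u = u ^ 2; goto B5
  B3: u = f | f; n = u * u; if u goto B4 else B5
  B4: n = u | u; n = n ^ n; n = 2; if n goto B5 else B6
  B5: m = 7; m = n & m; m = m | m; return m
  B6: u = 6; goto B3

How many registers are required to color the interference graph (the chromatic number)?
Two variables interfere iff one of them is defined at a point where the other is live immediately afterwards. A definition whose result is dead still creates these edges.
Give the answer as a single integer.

Answer: 3

Analysis:
Per-block:
  B0 def {f,n} use ∅
  B1 def {f,n} use ∅
  B2 def {u} use ∅
  B3 def {n,u} use {f}
  B4 def {n} use {u}
  B5 def {m} use {n}
  B6 def {u} use ∅

Liveness:
  B0 li=∅ lo={n}
  B1 li=∅ lo={f}
  B2 li={n} lo={n}
  B3 li={f} lo={f,n,u}
  B4 li={f,u} lo={f,n}
  B5 li={n} lo=∅
  B6 li={f} lo={f}

Interference:
  f: {n,u}
  m: {n}
  n: {f,m,u}
  u: {f,n}

Registers:
  clique {f,n,u} ⇒ need ≥ 3
  3-colouring: R0={n}  R1={f,m}  R2={u}
  χ = 3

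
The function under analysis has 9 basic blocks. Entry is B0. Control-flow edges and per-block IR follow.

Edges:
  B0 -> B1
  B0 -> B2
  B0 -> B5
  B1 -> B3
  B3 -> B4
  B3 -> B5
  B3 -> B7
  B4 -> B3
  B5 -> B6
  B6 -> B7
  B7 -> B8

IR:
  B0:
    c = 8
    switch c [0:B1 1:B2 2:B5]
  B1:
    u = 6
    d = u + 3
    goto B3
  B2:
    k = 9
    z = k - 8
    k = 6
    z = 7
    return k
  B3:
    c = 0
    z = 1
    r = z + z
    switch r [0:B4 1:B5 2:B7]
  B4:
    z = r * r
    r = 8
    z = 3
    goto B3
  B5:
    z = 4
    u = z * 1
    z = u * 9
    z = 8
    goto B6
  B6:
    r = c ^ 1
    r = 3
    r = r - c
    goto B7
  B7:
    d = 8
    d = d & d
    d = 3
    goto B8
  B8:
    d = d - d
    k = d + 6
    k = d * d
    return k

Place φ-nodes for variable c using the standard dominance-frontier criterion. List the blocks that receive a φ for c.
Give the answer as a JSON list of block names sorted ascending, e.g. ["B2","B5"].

idom tree: B1←B0 B2←B0 B3←B1 B4←B3 B5←B0 B6←B5 B7←B0 B8←B7
Dom at joins:
  B3: preds {B1,B4}: {B0,B1} ∩ {B0,B1,B3,B4} = {B0,B1}; idom=B1
  B5: preds {B0,B3}: {B0} ∩ {B0,B1,B3} = {B0}; idom=B0
  B7: preds {B3,B6}: {B0,B1,B3} ∩ {B0,B5,B6} = {B0}; idom=B0

DF derivation:
  join B3 pred B1: · stop@B1
  join B3 pred B4: B4→B3 stop@B1
  join B5 pred B0: · stop@B0
  join B5 pred B3: B3→B1 stop@B0
  join B7 pred B3: B3→B1 stop@B0
  join B7 pred B6: B6→B5 stop@B0
  B0 → ∅
  B1 → {B5,B7}
  B2 → ∅
  B3 → {B3,B5,B7}
  B4 → {B3}
  B5 → {B7}
  B6 → {B7}
  B7 → ∅
  B8 → ∅

φ for c: defs {B0,B3}
  DF⁺ = {B3,B5,B7}

Answer: ["B3", "B5", "B7"]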